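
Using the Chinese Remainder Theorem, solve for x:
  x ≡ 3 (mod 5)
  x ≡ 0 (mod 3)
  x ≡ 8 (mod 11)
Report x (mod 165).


Moduli 5, 3, 11 are pairwise coprime; by CRT there is a unique solution modulo M = 5 · 3 · 11 = 165.
Solve pairwise, accumulating the modulus:
  Start with x ≡ 3 (mod 5).
  Combine with x ≡ 0 (mod 3): since gcd(5, 3) = 1, we get a unique residue mod 15.
    Write x = 3 + 5·t and substitute into x ≡ 0 (mod 3): 5·t ≡ 0 − 3 = -3 (mod 3).
    Reduce coefficients mod 3: 2·t ≡ 0 (mod 3).
    The inverse of 2 mod 3 is 2 (since 2·2 = 4 = 1·3 + 1), so t ≡ 2·0 = 0 ≡ 0 (mod 3).
    Then x = 3 + 5·0 = 3, valid modulo lcm(5, 3) = 15: x ≡ 3 (mod 15).
  Combine with x ≡ 8 (mod 11): since gcd(15, 11) = 1, we get a unique residue mod 165.
    Write x = 3 + 15·t and substitute into x ≡ 8 (mod 11): 15·t ≡ 8 − 3 = 5 (mod 11).
    Reduce coefficients mod 11: 4·t ≡ 5 (mod 11).
    The inverse of 4 mod 11 is 3 (since 4·3 = 12 = 1·11 + 1), so t ≡ 3·5 = 15 ≡ 4 (mod 11).
    Then x = 3 + 15·4 = 63, valid modulo lcm(15, 11) = 165: x ≡ 63 (mod 165).
Verify: 63 mod 5 = 3 ✓, 63 mod 3 = 0 ✓, 63 mod 11 = 8 ✓.

x ≡ 63 (mod 165).


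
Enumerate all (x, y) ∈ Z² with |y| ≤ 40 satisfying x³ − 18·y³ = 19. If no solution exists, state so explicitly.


The equation is x³ - 18y³ = 19. For fixed y, x³ = 18·y³ + 19, so a solution requires the RHS to be a perfect cube.
Strategy: iterate y from -40 to 40, compute RHS = 18·y³ + 19, and check whether it is a (positive or negative) perfect cube.
Check small values of y:
  y = 0: RHS = 19 is not a perfect cube.
  y = 1: RHS = 37 is not a perfect cube.
  y = -1: RHS = 1 = (1)³ ⇒ x = 1 works.
  y = 2: RHS = 163 is not a perfect cube.
  y = -2: RHS = -125 = (-5)³ ⇒ x = -5 works.
  y = 3: RHS = 505 is not a perfect cube.
  y = -3: RHS = -467 is not a perfect cube.
Continuing the search up to |y| = 40 finds no further solutions beyond those listed.
Collected solutions: (1, -1), (-5, -2).

Solutions (with |y| ≤ 40): (1, -1), (-5, -2).


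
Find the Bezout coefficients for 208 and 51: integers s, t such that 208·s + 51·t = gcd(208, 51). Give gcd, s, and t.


Euclidean algorithm on (208, 51) — divide until remainder is 0:
  208 = 4 · 51 + 4
  51 = 12 · 4 + 3
  4 = 1 · 3 + 1
  3 = 3 · 1 + 0
gcd(208, 51) = 1.
Track Bezout coefficients alongside the remainders: start with r₀ = 208 = a·1 + b·0 (s = 1, t = 0) and r₁ = 51 = a·0 + b·1 (s = 0, t = 1); each new remainder r_{k+1} = r_{k-1} − q_k·r_k inherits s_{k+1} = s_{k-1} − q_k·s_k, t_{k+1} = t_{k-1} − q_k·t_k, so r_k = a·s_k + b·t_k at every step:
  q = 4: r = 4, s = 1 − 4·0 = 1, t = 0 − 4·1 = -4  (check: 208·1 + 51·(-4) = 4)
  q = 12: r = 3, s = 0 − 12·1 = -12, t = 1 − 12·(-4) = 49  (check: 208·(-12) + 51·49 = 3)
  q = 1: r = 1, s = 1 − 1·(-12) = 13, t = -4 − 1·49 = -53  (check: 208·13 + 51·(-53) = 1)
The row with r = 1 (the gcd) gives the Bezout coefficients s = 13, t = -53.
Result: 208 · (13) + 51 · (-53) = 1.

gcd(208, 51) = 1; s = 13, t = -53 (check: 208·13 + 51·(-53) = 1).


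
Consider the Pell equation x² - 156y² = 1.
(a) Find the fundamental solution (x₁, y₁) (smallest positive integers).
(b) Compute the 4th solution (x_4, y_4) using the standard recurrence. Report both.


Step 1: Find the fundamental solution (x₁, y₁) of x² - 156y² = 1.
  Expand √156 as a continued fraction. a₀ = ⌊√156⌋ = 12; iterate m_{k+1} = d_k·a_k − m_k, d_{k+1} = (156 − m_{k+1}²)/d_k, a_{k+1} = ⌊(a₀ + m_{k+1})/d_{k+1}⌋ (starting m₀ = 0, d₀ = 1), with convergents p_k = a_k·p_{k-1} + p_{k-2}, q_k = a_k·q_{k-1} + q_{k-2} (p₋₁ = 1, q₋₁ = 0):
  k = 0: a₀ = 12; p₀/q₀ = 12/1; p₀² − 156·q₀² = 144 − 156 = -12.
  k = 1: m = 12, d = 12, a = ⌊(12 + 12)/12⌋ = 2; p/q = (2·12 + 1)/(2·1 + 0) = 25/2; p² − 156·q² = 625 − 624 = 1.
  The first convergent with p² − 156·q² = 1 gives the fundamental solution (x₁, y₁) = (25, 2).
Step 2: Apply the recurrence (x_{n+1}, y_{n+1}) = (x₁x_n + 156y₁y_n, x₁y_n + y₁x_n) repeatedly.
  From (x_1, y_1) = (25, 2): x_2 = 25·25 + 156·2·2 = 1249; y_2 = 25·2 + 2·25 = 100.
  From (x_2, y_2) = (1249, 100): x_3 = 25·1249 + 156·2·100 = 62425; y_3 = 25·100 + 2·1249 = 4998.
  From (x_3, y_3) = (62425, 4998): x_4 = 25·62425 + 156·2·4998 = 3120001; y_4 = 25·4998 + 2·62425 = 249800.
Step 3: Verify x_4² - 156·y_4² = 9734406240001 - 9734406240000 = 1 (should be 1). ✓

(x_1, y_1) = (25, 2); (x_4, y_4) = (3120001, 249800).


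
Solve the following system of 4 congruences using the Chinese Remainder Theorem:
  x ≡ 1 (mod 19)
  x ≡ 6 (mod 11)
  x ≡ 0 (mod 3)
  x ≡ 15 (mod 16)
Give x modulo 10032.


Product of moduli M = 19 · 11 · 3 · 16 = 10032.
Merge one congruence at a time:
  Start: x ≡ 1 (mod 19).
  Combine with x ≡ 6 (mod 11); new modulus lcm = 209.
    Write x = 1 + 19·t and substitute into x ≡ 6 (mod 11): 19·t ≡ 6 − 1 = 5 (mod 11).
    Reduce coefficients mod 11: 8·t ≡ 5 (mod 11).
    The inverse of 8 mod 11 is 7 (since 8·7 = 56 = 5·11 + 1), so t ≡ 7·5 = 35 ≡ 2 (mod 11).
    Then x = 1 + 19·2 = 39, valid modulo lcm(19, 11) = 209: x ≡ 39 (mod 209).
  Combine with x ≡ 0 (mod 3); new modulus lcm = 627.
    Write x = 39 + 209·t and substitute into x ≡ 0 (mod 3): 209·t ≡ 0 − 39 = -39 (mod 3).
    Reduce coefficients mod 3: 2·t ≡ 0 (mod 3).
    The inverse of 2 mod 3 is 2 (since 2·2 = 4 = 1·3 + 1), so t ≡ 2·0 = 0 ≡ 0 (mod 3).
    Then x = 39 + 209·0 = 39, valid modulo lcm(209, 3) = 627: x ≡ 39 (mod 627).
  Combine with x ≡ 15 (mod 16); new modulus lcm = 10032.
    Write x = 39 + 627·t and substitute into x ≡ 15 (mod 16): 627·t ≡ 15 − 39 = -24 (mod 16).
    Reduce coefficients mod 16: 3·t ≡ 8 (mod 16).
    The inverse of 3 mod 16 is 11 (since 3·11 = 33 = 2·16 + 1), so t ≡ 11·8 = 88 ≡ 8 (mod 16).
    Then x = 39 + 627·8 = 5055, valid modulo lcm(627, 16) = 10032: x ≡ 5055 (mod 10032).
Verify against each original: 5055 mod 19 = 1, 5055 mod 11 = 6, 5055 mod 3 = 0, 5055 mod 16 = 15.

x ≡ 5055 (mod 10032).


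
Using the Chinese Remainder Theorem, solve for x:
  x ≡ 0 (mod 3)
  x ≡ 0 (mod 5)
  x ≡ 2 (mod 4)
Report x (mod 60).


Moduli 3, 5, 4 are pairwise coprime; by CRT there is a unique solution modulo M = 3 · 5 · 4 = 60.
Solve pairwise, accumulating the modulus:
  Start with x ≡ 0 (mod 3).
  Combine with x ≡ 0 (mod 5): since gcd(3, 5) = 1, we get a unique residue mod 15.
    Write x = 0 + 3·t and substitute into x ≡ 0 (mod 5): 3·t ≡ 0 − 0 = 0 (mod 5).
    The inverse of 3 mod 5 is 2 (since 3·2 = 6 = 1·5 + 1), so t ≡ 2·0 = 0 ≡ 0 (mod 5).
    Then x = 0 + 3·0 = 0, valid modulo lcm(3, 5) = 15: x ≡ 0 (mod 15).
  Combine with x ≡ 2 (mod 4): since gcd(15, 4) = 1, we get a unique residue mod 60.
    Write x = 0 + 15·t and substitute into x ≡ 2 (mod 4): 15·t ≡ 2 − 0 = 2 (mod 4).
    Reduce coefficients mod 4: 3·t ≡ 2 (mod 4).
    The inverse of 3 mod 4 is 3 (since 3·3 = 9 = 2·4 + 1), so t ≡ 3·2 = 6 ≡ 2 (mod 4).
    Then x = 0 + 15·2 = 30, valid modulo lcm(15, 4) = 60: x ≡ 30 (mod 60).
Verify: 30 mod 3 = 0 ✓, 30 mod 5 = 0 ✓, 30 mod 4 = 2 ✓.

x ≡ 30 (mod 60).


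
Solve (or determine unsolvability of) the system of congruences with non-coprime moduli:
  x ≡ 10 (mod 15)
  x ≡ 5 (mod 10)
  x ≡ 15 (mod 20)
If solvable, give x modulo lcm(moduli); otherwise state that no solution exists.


Moduli 15, 10, 20 are not pairwise coprime, so CRT works modulo lcm(m_i) when all pairwise compatibility conditions hold.
Pairwise compatibility: gcd(m_i, m_j) must divide a_i - a_j for every pair.
Merge one congruence at a time:
  Start: x ≡ 10 (mod 15).
  Combine with x ≡ 5 (mod 10): gcd(15, 10) = 5; 5 - 10 = -5, which IS divisible by 5, so compatible.
    Write x = 10 + 15·t and substitute into x ≡ 5 (mod 10): 15·t ≡ 5 − 10 = -5 (mod 10).
    Divide the congruence (and modulus) by g = 5: 3·t ≡ -1 (mod 2).
    Reduce coefficients mod 2: 1·t ≡ 1 (mod 2).
    So t ≡ 1 (mod 2).
    Then x = 10 + 15·1 = 25, valid modulo lcm(15, 10) = 30: x ≡ 25 (mod 30).
  Combine with x ≡ 15 (mod 20): gcd(30, 20) = 10; 15 - 25 = -10, which IS divisible by 10, so compatible.
    Write x = 25 + 30·t and substitute into x ≡ 15 (mod 20): 30·t ≡ 15 − 25 = -10 (mod 20).
    Divide the congruence (and modulus) by g = 10: 3·t ≡ -1 (mod 2).
    Reduce coefficients mod 2: 1·t ≡ 1 (mod 2).
    So t ≡ 1 (mod 2).
    Then x = 25 + 30·1 = 55, valid modulo lcm(30, 20) = 60: x ≡ 55 (mod 60).
Verify: 55 mod 15 = 10, 55 mod 10 = 5, 55 mod 20 = 15.

x ≡ 55 (mod 60).


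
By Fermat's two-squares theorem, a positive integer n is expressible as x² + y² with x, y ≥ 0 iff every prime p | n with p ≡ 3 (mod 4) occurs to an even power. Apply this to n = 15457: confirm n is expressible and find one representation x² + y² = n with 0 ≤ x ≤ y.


Step 1: Factor n = 15457 = 13 · 29 · 41.
Step 2: Check the mod-4 condition on each prime factor: 13 ≡ 1 (mod 4), exponent 1; 29 ≡ 1 (mod 4), exponent 1; 41 ≡ 1 (mod 4), exponent 1.
All primes ≡ 3 (mod 4) appear to even exponent (or don't appear), so by the two-squares theorem n IS expressible as a sum of two squares.
Step 3: Build a representation. Here n = 13 · 29 · 41 is a product of primes ≡ 1 (mod 4). Each prime p ≡ 1 (mod 4) is itself a sum of two squares; find a² by testing p − a² for a perfect square:
  13: 13 − 1² = 12, 13 − 2² = 9 = 3² ⇒ 13 = 2² + 3².
  29: 29 − 1² = 28, 29 − 2² = 25 = 5² ⇒ 29 = 2² + 5².
  41: 41 − 1² = 40, 41 − 2² = 37, 41 − 3² = 32, 41 − 4² = 25 = 5² ⇒ 41 = 4² + 5².
  Combine using the Brahmagupta–Fibonacci identity (a² + b²)(c² + d²) = (ac − bd)² + (ad + bc)² = (ac + bd)² + (ad − bc)²:
  13 · 29 = 377: from (2² + 3²)(2² + 5²), take (2·2 − 3·5, 2·5 + 3·2) = (4 − 15, 10 + 6) = (-11, 16); dropping signs (only squares matter) gives (11, 16); check 11² + 16² = 121 + 256 = 377 ✓.
  377 · 41 = 15457: from (11² + 16²)(4² + 5²), take (11·4 − 16·5, 11·5 + 16·4) = (44 − 80, 55 + 64) = (-36, 119); dropping signs (only squares matter) gives (36, 119); check 36² + 119² = 1296 + 14161 = 15457 ✓.
Step 4: Order so x ≤ y and verify: 36² + 119² = 1296 + 14161 = 15457 = n. ✓

n = 15457 = 36² + 119² (one valid representation with x ≤ y).


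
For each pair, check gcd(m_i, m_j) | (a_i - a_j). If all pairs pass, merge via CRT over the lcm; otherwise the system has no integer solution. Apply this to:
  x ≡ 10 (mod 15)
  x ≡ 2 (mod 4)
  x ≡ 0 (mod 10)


Moduli 15, 4, 10 are not pairwise coprime, so CRT works modulo lcm(m_i) when all pairwise compatibility conditions hold.
Pairwise compatibility: gcd(m_i, m_j) must divide a_i - a_j for every pair.
Merge one congruence at a time:
  Start: x ≡ 10 (mod 15).
  Combine with x ≡ 2 (mod 4): gcd(15, 4) = 1; 2 - 10 = -8, which IS divisible by 1, so compatible.
    Write x = 10 + 15·t and substitute into x ≡ 2 (mod 4): 15·t ≡ 2 − 10 = -8 (mod 4).
    Reduce coefficients mod 4: 3·t ≡ 0 (mod 4).
    The inverse of 3 mod 4 is 3 (since 3·3 = 9 = 2·4 + 1), so t ≡ 3·0 = 0 ≡ 0 (mod 4).
    Then x = 10 + 15·0 = 10, valid modulo lcm(15, 4) = 60: x ≡ 10 (mod 60).
  Combine with x ≡ 0 (mod 10): gcd(60, 10) = 10; 0 - 10 = -10, which IS divisible by 10, so compatible.
    Write x = 10 + 60·t and substitute into x ≡ 0 (mod 10): 60·t ≡ 0 − 10 = -10 (mod 10).
    Divide the congruence (and modulus) by g = 10: 6·t ≡ -1 (mod 1).
    Modulo 1 every t works; take t = 0.
    Then x = 10 + 60·0 = 10, valid modulo lcm(60, 10) = 60: x ≡ 10 (mod 60).
Verify: 10 mod 15 = 10, 10 mod 4 = 2, 10 mod 10 = 0.

x ≡ 10 (mod 60).


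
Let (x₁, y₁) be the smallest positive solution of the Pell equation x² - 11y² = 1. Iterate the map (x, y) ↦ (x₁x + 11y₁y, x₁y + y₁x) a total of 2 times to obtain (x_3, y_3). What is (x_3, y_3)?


Step 1: Find the fundamental solution (x₁, y₁) of x² - 11y² = 1.
  Expand √11 as a continued fraction. a₀ = ⌊√11⌋ = 3; iterate m_{k+1} = d_k·a_k − m_k, d_{k+1} = (11 − m_{k+1}²)/d_k, a_{k+1} = ⌊(a₀ + m_{k+1})/d_{k+1}⌋ (starting m₀ = 0, d₀ = 1), with convergents p_k = a_k·p_{k-1} + p_{k-2}, q_k = a_k·q_{k-1} + q_{k-2} (p₋₁ = 1, q₋₁ = 0):
  k = 0: a₀ = 3; p₀/q₀ = 3/1; p₀² − 11·q₀² = 9 − 11 = -2.
  k = 1: m = 3, d = 2, a = ⌊(3 + 3)/2⌋ = 3; p/q = (3·3 + 1)/(3·1 + 0) = 10/3; p² − 11·q² = 100 − 99 = 1.
  The first convergent with p² − 11·q² = 1 gives the fundamental solution (x₁, y₁) = (10, 3).
Step 2: Apply the recurrence (x_{n+1}, y_{n+1}) = (x₁x_n + 11y₁y_n, x₁y_n + y₁x_n) repeatedly.
  From (x_1, y_1) = (10, 3): x_2 = 10·10 + 11·3·3 = 199; y_2 = 10·3 + 3·10 = 60.
  From (x_2, y_2) = (199, 60): x_3 = 10·199 + 11·3·60 = 3970; y_3 = 10·60 + 3·199 = 1197.
Step 3: Verify x_3² - 11·y_3² = 15760900 - 15760899 = 1 (should be 1). ✓

(x_1, y_1) = (10, 3); (x_3, y_3) = (3970, 1197).


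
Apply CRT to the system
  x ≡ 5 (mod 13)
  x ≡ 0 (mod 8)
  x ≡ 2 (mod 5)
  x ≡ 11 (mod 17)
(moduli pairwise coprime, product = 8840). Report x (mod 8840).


Product of moduli M = 13 · 8 · 5 · 17 = 8840.
Merge one congruence at a time:
  Start: x ≡ 5 (mod 13).
  Combine with x ≡ 0 (mod 8); new modulus lcm = 104.
    Write x = 5 + 13·t and substitute into x ≡ 0 (mod 8): 13·t ≡ 0 − 5 = -5 (mod 8).
    Reduce coefficients mod 8: 5·t ≡ 3 (mod 8).
    The inverse of 5 mod 8 is 5 (since 5·5 = 25 = 3·8 + 1), so t ≡ 5·3 = 15 ≡ 7 (mod 8).
    Then x = 5 + 13·7 = 96, valid modulo lcm(13, 8) = 104: x ≡ 96 (mod 104).
  Combine with x ≡ 2 (mod 5); new modulus lcm = 520.
    Write x = 96 + 104·t and substitute into x ≡ 2 (mod 5): 104·t ≡ 2 − 96 = -94 (mod 5).
    Reduce coefficients mod 5: 4·t ≡ 1 (mod 5).
    The inverse of 4 mod 5 is 4 (since 4·4 = 16 = 3·5 + 1), so t ≡ 4·1 = 4 ≡ 4 (mod 5).
    Then x = 96 + 104·4 = 512, valid modulo lcm(104, 5) = 520: x ≡ 512 (mod 520).
  Combine with x ≡ 11 (mod 17); new modulus lcm = 8840.
    Write x = 512 + 520·t and substitute into x ≡ 11 (mod 17): 520·t ≡ 11 − 512 = -501 (mod 17).
    Reduce coefficients mod 17: 10·t ≡ 9 (mod 17).
    The inverse of 10 mod 17 is 12 (since 10·12 = 120 = 7·17 + 1), so t ≡ 12·9 = 108 ≡ 6 (mod 17).
    Then x = 512 + 520·6 = 3632, valid modulo lcm(520, 17) = 8840: x ≡ 3632 (mod 8840).
Verify against each original: 3632 mod 13 = 5, 3632 mod 8 = 0, 3632 mod 5 = 2, 3632 mod 17 = 11.

x ≡ 3632 (mod 8840).


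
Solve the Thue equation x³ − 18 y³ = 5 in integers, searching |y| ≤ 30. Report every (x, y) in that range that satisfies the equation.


The equation is x³ - 18y³ = 5. For fixed y, x³ = 18·y³ + 5, so a solution requires the RHS to be a perfect cube.
Strategy: iterate y from -30 to 30, compute RHS = 18·y³ + 5, and check whether it is a (positive or negative) perfect cube.
Check small values of y:
  y = 0: RHS = 5 is not a perfect cube.
  y = 1: RHS = 23 is not a perfect cube.
  y = -1: RHS = -13 is not a perfect cube.
  y = 2: RHS = 149 is not a perfect cube.
  y = -2: RHS = -139 is not a perfect cube.
  y = 3: RHS = 491 is not a perfect cube.
  y = -3: RHS = -481 is not a perfect cube.
Continuing the search up to |y| = 30 finds no solutions either.
No (x, y) in the scanned range satisfies the equation.

No integer solutions with |y| ≤ 30.


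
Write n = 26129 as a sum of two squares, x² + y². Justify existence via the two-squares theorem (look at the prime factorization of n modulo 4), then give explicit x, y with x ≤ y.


Step 1: Factor n = 26129 = 17 · 29 · 53.
Step 2: Check the mod-4 condition on each prime factor: 17 ≡ 1 (mod 4), exponent 1; 29 ≡ 1 (mod 4), exponent 1; 53 ≡ 1 (mod 4), exponent 1.
All primes ≡ 3 (mod 4) appear to even exponent (or don't appear), so by the two-squares theorem n IS expressible as a sum of two squares.
Step 3: Build a representation. Here n = 17 · 29 · 53 is a product of primes ≡ 1 (mod 4). Each prime p ≡ 1 (mod 4) is itself a sum of two squares; find a² by testing p − a² for a perfect square:
  17: 17 − 1² = 16 = 4² ⇒ 17 = 1² + 4².
  29: 29 − 1² = 28, 29 − 2² = 25 = 5² ⇒ 29 = 2² + 5².
  53: 53 − 1² = 52, 53 − 2² = 49 = 7² ⇒ 53 = 2² + 7².
  Combine using the Brahmagupta–Fibonacci identity (a² + b²)(c² + d²) = (ac − bd)² + (ad + bc)² = (ac + bd)² + (ad − bc)²:
  17 · 29 = 493: from (1² + 4²)(2² + 5²), take (1·2 − 4·5, 1·5 + 4·2) = (2 − 20, 5 + 8) = (-18, 13); dropping signs (only squares matter) gives (18, 13); check 18² + 13² = 324 + 169 = 493 ✓.
  493 · 53 = 26129: from (18² + 13²)(2² + 7²), take (18·2 − 13·7, 18·7 + 13·2) = (36 − 91, 126 + 26) = (-55, 152); dropping signs (only squares matter) gives (55, 152); check 55² + 152² = 3025 + 23104 = 26129 ✓.
Step 4: Order so x ≤ y and verify: 55² + 152² = 3025 + 23104 = 26129 = n. ✓

n = 26129 = 55² + 152² (one valid representation with x ≤ y).


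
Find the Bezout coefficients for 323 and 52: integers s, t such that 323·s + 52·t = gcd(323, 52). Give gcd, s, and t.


Euclidean algorithm on (323, 52) — divide until remainder is 0:
  323 = 6 · 52 + 11
  52 = 4 · 11 + 8
  11 = 1 · 8 + 3
  8 = 2 · 3 + 2
  3 = 1 · 2 + 1
  2 = 2 · 1 + 0
gcd(323, 52) = 1.
Track Bezout coefficients alongside the remainders: start with r₀ = 323 = a·1 + b·0 (s = 1, t = 0) and r₁ = 52 = a·0 + b·1 (s = 0, t = 1); each new remainder r_{k+1} = r_{k-1} − q_k·r_k inherits s_{k+1} = s_{k-1} − q_k·s_k, t_{k+1} = t_{k-1} − q_k·t_k, so r_k = a·s_k + b·t_k at every step:
  q = 6: r = 11, s = 1 − 6·0 = 1, t = 0 − 6·1 = -6  (check: 323·1 + 52·(-6) = 11)
  q = 4: r = 8, s = 0 − 4·1 = -4, t = 1 − 4·(-6) = 25  (check: 323·(-4) + 52·25 = 8)
  q = 1: r = 3, s = 1 − 1·(-4) = 5, t = -6 − 1·25 = -31  (check: 323·5 + 52·(-31) = 3)
  q = 2: r = 2, s = -4 − 2·5 = -14, t = 25 − 2·(-31) = 87  (check: 323·(-14) + 52·87 = 2)
  q = 1: r = 1, s = 5 − 1·(-14) = 19, t = -31 − 1·87 = -118  (check: 323·19 + 52·(-118) = 1)
The row with r = 1 (the gcd) gives the Bezout coefficients s = 19, t = -118.
Result: 323 · (19) + 52 · (-118) = 1.

gcd(323, 52) = 1; s = 19, t = -118 (check: 323·19 + 52·(-118) = 1).


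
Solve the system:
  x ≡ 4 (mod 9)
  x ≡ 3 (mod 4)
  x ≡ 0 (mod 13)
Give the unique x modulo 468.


Moduli 9, 4, 13 are pairwise coprime; by CRT there is a unique solution modulo M = 9 · 4 · 13 = 468.
Solve pairwise, accumulating the modulus:
  Start with x ≡ 4 (mod 9).
  Combine with x ≡ 3 (mod 4): since gcd(9, 4) = 1, we get a unique residue mod 36.
    Write x = 4 + 9·t and substitute into x ≡ 3 (mod 4): 9·t ≡ 3 − 4 = -1 (mod 4).
    Reduce coefficients mod 4: 1·t ≡ 3 (mod 4).
    So t ≡ 3 (mod 4).
    Then x = 4 + 9·3 = 31, valid modulo lcm(9, 4) = 36: x ≡ 31 (mod 36).
  Combine with x ≡ 0 (mod 13): since gcd(36, 13) = 1, we get a unique residue mod 468.
    Write x = 31 + 36·t and substitute into x ≡ 0 (mod 13): 36·t ≡ 0 − 31 = -31 (mod 13).
    Reduce coefficients mod 13: 10·t ≡ 8 (mod 13).
    The inverse of 10 mod 13 is 4 (since 10·4 = 40 = 3·13 + 1), so t ≡ 4·8 = 32 ≡ 6 (mod 13).
    Then x = 31 + 36·6 = 247, valid modulo lcm(36, 13) = 468: x ≡ 247 (mod 468).
Verify: 247 mod 9 = 4 ✓, 247 mod 4 = 3 ✓, 247 mod 13 = 0 ✓.

x ≡ 247 (mod 468).


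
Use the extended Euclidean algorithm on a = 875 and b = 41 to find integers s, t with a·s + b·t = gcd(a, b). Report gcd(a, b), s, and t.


Euclidean algorithm on (875, 41) — divide until remainder is 0:
  875 = 21 · 41 + 14
  41 = 2 · 14 + 13
  14 = 1 · 13 + 1
  13 = 13 · 1 + 0
gcd(875, 41) = 1.
Track Bezout coefficients alongside the remainders: start with r₀ = 875 = a·1 + b·0 (s = 1, t = 0) and r₁ = 41 = a·0 + b·1 (s = 0, t = 1); each new remainder r_{k+1} = r_{k-1} − q_k·r_k inherits s_{k+1} = s_{k-1} − q_k·s_k, t_{k+1} = t_{k-1} − q_k·t_k, so r_k = a·s_k + b·t_k at every step:
  q = 21: r = 14, s = 1 − 21·0 = 1, t = 0 − 21·1 = -21  (check: 875·1 + 41·(-21) = 14)
  q = 2: r = 13, s = 0 − 2·1 = -2, t = 1 − 2·(-21) = 43  (check: 875·(-2) + 41·43 = 13)
  q = 1: r = 1, s = 1 − 1·(-2) = 3, t = -21 − 1·43 = -64  (check: 875·3 + 41·(-64) = 1)
The row with r = 1 (the gcd) gives the Bezout coefficients s = 3, t = -64.
Result: 875 · (3) + 41 · (-64) = 1.

gcd(875, 41) = 1; s = 3, t = -64 (check: 875·3 + 41·(-64) = 1).


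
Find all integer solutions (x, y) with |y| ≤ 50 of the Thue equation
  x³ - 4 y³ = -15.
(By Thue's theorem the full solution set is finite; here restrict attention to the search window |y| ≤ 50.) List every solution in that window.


The equation is x³ - 4y³ = -15. For fixed y, x³ = 4·y³ − 15, so a solution requires the RHS to be a perfect cube.
Strategy: iterate y from -50 to 50, compute RHS = 4·y³ − 15, and check whether it is a (positive or negative) perfect cube.
Check small values of y:
  y = 0: RHS = -15 is not a perfect cube.
  y = 1: RHS = -11 is not a perfect cube.
  y = -1: RHS = -19 is not a perfect cube.
  y = 2: RHS = 17 is not a perfect cube.
  y = -2: RHS = -47 is not a perfect cube.
  y = 3: RHS = 93 is not a perfect cube.
  y = -3: RHS = -123 is not a perfect cube.
Continuing the search up to |y| = 50 finds no solutions either.
No (x, y) in the scanned range satisfies the equation.

No integer solutions with |y| ≤ 50.


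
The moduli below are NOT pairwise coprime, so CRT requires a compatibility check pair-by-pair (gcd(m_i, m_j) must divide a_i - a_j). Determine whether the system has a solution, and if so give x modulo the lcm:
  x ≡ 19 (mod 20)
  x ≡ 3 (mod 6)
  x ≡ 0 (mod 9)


Moduli 20, 6, 9 are not pairwise coprime, so CRT works modulo lcm(m_i) when all pairwise compatibility conditions hold.
Pairwise compatibility: gcd(m_i, m_j) must divide a_i - a_j for every pair.
Merge one congruence at a time:
  Start: x ≡ 19 (mod 20).
  Combine with x ≡ 3 (mod 6): gcd(20, 6) = 2; 3 - 19 = -16, which IS divisible by 2, so compatible.
    Write x = 19 + 20·t and substitute into x ≡ 3 (mod 6): 20·t ≡ 3 − 19 = -16 (mod 6).
    Divide the congruence (and modulus) by g = 2: 10·t ≡ -8 (mod 3).
    Reduce coefficients mod 3: 1·t ≡ 1 (mod 3).
    So t ≡ 1 (mod 3).
    Then x = 19 + 20·1 = 39, valid modulo lcm(20, 6) = 60: x ≡ 39 (mod 60).
  Combine with x ≡ 0 (mod 9): gcd(60, 9) = 3; 0 - 39 = -39, which IS divisible by 3, so compatible.
    Write x = 39 + 60·t and substitute into x ≡ 0 (mod 9): 60·t ≡ 0 − 39 = -39 (mod 9).
    Divide the congruence (and modulus) by g = 3: 20·t ≡ -13 (mod 3).
    Reduce coefficients mod 3: 2·t ≡ 2 (mod 3).
    The inverse of 2 mod 3 is 2 (since 2·2 = 4 = 1·3 + 1), so t ≡ 2·2 = 4 ≡ 1 (mod 3).
    Then x = 39 + 60·1 = 99, valid modulo lcm(60, 9) = 180: x ≡ 99 (mod 180).
Verify: 99 mod 20 = 19, 99 mod 6 = 3, 99 mod 9 = 0.

x ≡ 99 (mod 180).


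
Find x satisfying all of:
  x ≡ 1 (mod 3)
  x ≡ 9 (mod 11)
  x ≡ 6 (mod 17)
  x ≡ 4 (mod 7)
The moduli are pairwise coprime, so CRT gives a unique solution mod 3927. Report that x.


Product of moduli M = 3 · 11 · 17 · 7 = 3927.
Merge one congruence at a time:
  Start: x ≡ 1 (mod 3).
  Combine with x ≡ 9 (mod 11); new modulus lcm = 33.
    Write x = 1 + 3·t and substitute into x ≡ 9 (mod 11): 3·t ≡ 9 − 1 = 8 (mod 11).
    The inverse of 3 mod 11 is 4 (since 3·4 = 12 = 1·11 + 1), so t ≡ 4·8 = 32 ≡ 10 (mod 11).
    Then x = 1 + 3·10 = 31, valid modulo lcm(3, 11) = 33: x ≡ 31 (mod 33).
  Combine with x ≡ 6 (mod 17); new modulus lcm = 561.
    Write x = 31 + 33·t and substitute into x ≡ 6 (mod 17): 33·t ≡ 6 − 31 = -25 (mod 17).
    Reduce coefficients mod 17: 16·t ≡ 9 (mod 17).
    The inverse of 16 mod 17 is 16 (since 16·16 = 256 = 15·17 + 1), so t ≡ 16·9 = 144 ≡ 8 (mod 17).
    Then x = 31 + 33·8 = 295, valid modulo lcm(33, 17) = 561: x ≡ 295 (mod 561).
  Combine with x ≡ 4 (mod 7); new modulus lcm = 3927.
    Write x = 295 + 561·t and substitute into x ≡ 4 (mod 7): 561·t ≡ 4 − 295 = -291 (mod 7).
    Reduce coefficients mod 7: 1·t ≡ 3 (mod 7).
    So t ≡ 3 (mod 7).
    Then x = 295 + 561·3 = 1978, valid modulo lcm(561, 7) = 3927: x ≡ 1978 (mod 3927).
Verify against each original: 1978 mod 3 = 1, 1978 mod 11 = 9, 1978 mod 17 = 6, 1978 mod 7 = 4.

x ≡ 1978 (mod 3927).


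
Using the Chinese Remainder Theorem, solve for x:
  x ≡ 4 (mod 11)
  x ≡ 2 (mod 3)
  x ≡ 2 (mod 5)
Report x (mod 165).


Moduli 11, 3, 5 are pairwise coprime; by CRT there is a unique solution modulo M = 11 · 3 · 5 = 165.
Solve pairwise, accumulating the modulus:
  Start with x ≡ 4 (mod 11).
  Combine with x ≡ 2 (mod 3): since gcd(11, 3) = 1, we get a unique residue mod 33.
    Write x = 4 + 11·t and substitute into x ≡ 2 (mod 3): 11·t ≡ 2 − 4 = -2 (mod 3).
    Reduce coefficients mod 3: 2·t ≡ 1 (mod 3).
    The inverse of 2 mod 3 is 2 (since 2·2 = 4 = 1·3 + 1), so t ≡ 2·1 = 2 ≡ 2 (mod 3).
    Then x = 4 + 11·2 = 26, valid modulo lcm(11, 3) = 33: x ≡ 26 (mod 33).
  Combine with x ≡ 2 (mod 5): since gcd(33, 5) = 1, we get a unique residue mod 165.
    Write x = 26 + 33·t and substitute into x ≡ 2 (mod 5): 33·t ≡ 2 − 26 = -24 (mod 5).
    Reduce coefficients mod 5: 3·t ≡ 1 (mod 5).
    The inverse of 3 mod 5 is 2 (since 3·2 = 6 = 1·5 + 1), so t ≡ 2·1 = 2 ≡ 2 (mod 5).
    Then x = 26 + 33·2 = 92, valid modulo lcm(33, 5) = 165: x ≡ 92 (mod 165).
Verify: 92 mod 11 = 4 ✓, 92 mod 3 = 2 ✓, 92 mod 5 = 2 ✓.

x ≡ 92 (mod 165).


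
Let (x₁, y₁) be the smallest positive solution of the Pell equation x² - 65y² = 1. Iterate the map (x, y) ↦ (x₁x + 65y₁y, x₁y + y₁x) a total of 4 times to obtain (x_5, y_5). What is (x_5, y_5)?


Step 1: Find the fundamental solution (x₁, y₁) of x² - 65y² = 1.
  Expand √65 as a continued fraction. a₀ = ⌊√65⌋ = 8; iterate m_{k+1} = d_k·a_k − m_k, d_{k+1} = (65 − m_{k+1}²)/d_k, a_{k+1} = ⌊(a₀ + m_{k+1})/d_{k+1}⌋ (starting m₀ = 0, d₀ = 1), with convergents p_k = a_k·p_{k-1} + p_{k-2}, q_k = a_k·q_{k-1} + q_{k-2} (p₋₁ = 1, q₋₁ = 0):
  k = 0: a₀ = 8; p₀/q₀ = 8/1; p₀² − 65·q₀² = 64 − 65 = -1.
  k = 1: m = 8, d = 1, a = ⌊(8 + 8)/1⌋ = 16; p/q = (16·8 + 1)/(16·1 + 0) = 129/16; p² − 65·q² = 16641 − 16640 = 1.
  The first convergent with p² − 65·q² = 1 gives the fundamental solution (x₁, y₁) = (129, 16).
Step 2: Apply the recurrence (x_{n+1}, y_{n+1}) = (x₁x_n + 65y₁y_n, x₁y_n + y₁x_n) repeatedly.
  From (x_1, y_1) = (129, 16): x_2 = 129·129 + 65·16·16 = 33281; y_2 = 129·16 + 16·129 = 4128.
  From (x_2, y_2) = (33281, 4128): x_3 = 129·33281 + 65·16·4128 = 8586369; y_3 = 129·4128 + 16·33281 = 1065008.
  From (x_3, y_3) = (8586369, 1065008): x_4 = 129·8586369 + 65·16·1065008 = 2215249921; y_4 = 129·1065008 + 16·8586369 = 274767936.
  From (x_4, y_4) = (2215249921, 274767936): x_5 = 129·2215249921 + 65·16·274767936 = 571525893249; y_5 = 129·274767936 + 16·2215249921 = 70889062480.
Step 3: Verify x_5² - 65·y_5² = 326641846654067343776001 - 326641846654067343776000 = 1 (should be 1). ✓

(x_1, y_1) = (129, 16); (x_5, y_5) = (571525893249, 70889062480).


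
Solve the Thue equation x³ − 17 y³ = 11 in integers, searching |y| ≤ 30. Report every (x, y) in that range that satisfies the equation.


The equation is x³ - 17y³ = 11. For fixed y, x³ = 17·y³ + 11, so a solution requires the RHS to be a perfect cube.
Strategy: iterate y from -30 to 30, compute RHS = 17·y³ + 11, and check whether it is a (positive or negative) perfect cube.
Check small values of y:
  y = 0: RHS = 11 is not a perfect cube.
  y = 1: RHS = 28 is not a perfect cube.
  y = -1: RHS = -6 is not a perfect cube.
  y = 2: RHS = 147 is not a perfect cube.
  y = -2: RHS = -125 = (-5)³ ⇒ x = -5 works.
  y = 3: RHS = 470 is not a perfect cube.
  y = -3: RHS = -448 is not a perfect cube.
Continuing the search up to |y| = 30 finds no further solutions beyond those listed.
Collected solutions: (-5, -2).

Solutions (with |y| ≤ 30): (-5, -2).


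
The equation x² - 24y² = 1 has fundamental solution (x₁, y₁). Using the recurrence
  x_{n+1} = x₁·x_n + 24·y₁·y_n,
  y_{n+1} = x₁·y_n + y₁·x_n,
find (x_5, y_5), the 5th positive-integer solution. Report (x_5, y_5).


Step 1: Find the fundamental solution (x₁, y₁) of x² - 24y² = 1.
  Expand √24 as a continued fraction. a₀ = ⌊√24⌋ = 4; iterate m_{k+1} = d_k·a_k − m_k, d_{k+1} = (24 − m_{k+1}²)/d_k, a_{k+1} = ⌊(a₀ + m_{k+1})/d_{k+1}⌋ (starting m₀ = 0, d₀ = 1), with convergents p_k = a_k·p_{k-1} + p_{k-2}, q_k = a_k·q_{k-1} + q_{k-2} (p₋₁ = 1, q₋₁ = 0):
  k = 0: a₀ = 4; p₀/q₀ = 4/1; p₀² − 24·q₀² = 16 − 24 = -8.
  k = 1: m = 4, d = 8, a = ⌊(4 + 4)/8⌋ = 1; p/q = (1·4 + 1)/(1·1 + 0) = 5/1; p² − 24·q² = 25 − 24 = 1.
  The first convergent with p² − 24·q² = 1 gives the fundamental solution (x₁, y₁) = (5, 1).
Step 2: Apply the recurrence (x_{n+1}, y_{n+1}) = (x₁x_n + 24y₁y_n, x₁y_n + y₁x_n) repeatedly.
  From (x_1, y_1) = (5, 1): x_2 = 5·5 + 24·1·1 = 49; y_2 = 5·1 + 1·5 = 10.
  From (x_2, y_2) = (49, 10): x_3 = 5·49 + 24·1·10 = 485; y_3 = 5·10 + 1·49 = 99.
  From (x_3, y_3) = (485, 99): x_4 = 5·485 + 24·1·99 = 4801; y_4 = 5·99 + 1·485 = 980.
  From (x_4, y_4) = (4801, 980): x_5 = 5·4801 + 24·1·980 = 47525; y_5 = 5·980 + 1·4801 = 9701.
Step 3: Verify x_5² - 24·y_5² = 2258625625 - 2258625624 = 1 (should be 1). ✓

(x_1, y_1) = (5, 1); (x_5, y_5) = (47525, 9701).


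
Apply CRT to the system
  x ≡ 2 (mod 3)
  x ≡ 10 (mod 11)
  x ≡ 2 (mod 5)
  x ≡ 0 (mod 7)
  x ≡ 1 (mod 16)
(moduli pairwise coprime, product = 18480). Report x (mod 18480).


Product of moduli M = 3 · 11 · 5 · 7 · 16 = 18480.
Merge one congruence at a time:
  Start: x ≡ 2 (mod 3).
  Combine with x ≡ 10 (mod 11); new modulus lcm = 33.
    Write x = 2 + 3·t and substitute into x ≡ 10 (mod 11): 3·t ≡ 10 − 2 = 8 (mod 11).
    The inverse of 3 mod 11 is 4 (since 3·4 = 12 = 1·11 + 1), so t ≡ 4·8 = 32 ≡ 10 (mod 11).
    Then x = 2 + 3·10 = 32, valid modulo lcm(3, 11) = 33: x ≡ 32 (mod 33).
  Combine with x ≡ 2 (mod 5); new modulus lcm = 165.
    Write x = 32 + 33·t and substitute into x ≡ 2 (mod 5): 33·t ≡ 2 − 32 = -30 (mod 5).
    Reduce coefficients mod 5: 3·t ≡ 0 (mod 5).
    The inverse of 3 mod 5 is 2 (since 3·2 = 6 = 1·5 + 1), so t ≡ 2·0 = 0 ≡ 0 (mod 5).
    Then x = 32 + 33·0 = 32, valid modulo lcm(33, 5) = 165: x ≡ 32 (mod 165).
  Combine with x ≡ 0 (mod 7); new modulus lcm = 1155.
    Write x = 32 + 165·t and substitute into x ≡ 0 (mod 7): 165·t ≡ 0 − 32 = -32 (mod 7).
    Reduce coefficients mod 7: 4·t ≡ 3 (mod 7).
    The inverse of 4 mod 7 is 2 (since 4·2 = 8 = 1·7 + 1), so t ≡ 2·3 = 6 ≡ 6 (mod 7).
    Then x = 32 + 165·6 = 1022, valid modulo lcm(165, 7) = 1155: x ≡ 1022 (mod 1155).
  Combine with x ≡ 1 (mod 16); new modulus lcm = 18480.
    Write x = 1022 + 1155·t and substitute into x ≡ 1 (mod 16): 1155·t ≡ 1 − 1022 = -1021 (mod 16).
    Reduce coefficients mod 16: 3·t ≡ 3 (mod 16).
    The inverse of 3 mod 16 is 11 (since 3·11 = 33 = 2·16 + 1), so t ≡ 11·3 = 33 ≡ 1 (mod 16).
    Then x = 1022 + 1155·1 = 2177, valid modulo lcm(1155, 16) = 18480: x ≡ 2177 (mod 18480).
Verify against each original: 2177 mod 3 = 2, 2177 mod 11 = 10, 2177 mod 5 = 2, 2177 mod 7 = 0, 2177 mod 16 = 1.

x ≡ 2177 (mod 18480).


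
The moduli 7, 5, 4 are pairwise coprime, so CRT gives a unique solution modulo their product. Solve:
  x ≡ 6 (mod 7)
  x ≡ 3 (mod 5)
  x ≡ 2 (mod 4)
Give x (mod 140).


Moduli 7, 5, 4 are pairwise coprime; by CRT there is a unique solution modulo M = 7 · 5 · 4 = 140.
Solve pairwise, accumulating the modulus:
  Start with x ≡ 6 (mod 7).
  Combine with x ≡ 3 (mod 5): since gcd(7, 5) = 1, we get a unique residue mod 35.
    Write x = 6 + 7·t and substitute into x ≡ 3 (mod 5): 7·t ≡ 3 − 6 = -3 (mod 5).
    Reduce coefficients mod 5: 2·t ≡ 2 (mod 5).
    The inverse of 2 mod 5 is 3 (since 2·3 = 6 = 1·5 + 1), so t ≡ 3·2 = 6 ≡ 1 (mod 5).
    Then x = 6 + 7·1 = 13, valid modulo lcm(7, 5) = 35: x ≡ 13 (mod 35).
  Combine with x ≡ 2 (mod 4): since gcd(35, 4) = 1, we get a unique residue mod 140.
    Write x = 13 + 35·t and substitute into x ≡ 2 (mod 4): 35·t ≡ 2 − 13 = -11 (mod 4).
    Reduce coefficients mod 4: 3·t ≡ 1 (mod 4).
    The inverse of 3 mod 4 is 3 (since 3·3 = 9 = 2·4 + 1), so t ≡ 3·1 = 3 ≡ 3 (mod 4).
    Then x = 13 + 35·3 = 118, valid modulo lcm(35, 4) = 140: x ≡ 118 (mod 140).
Verify: 118 mod 7 = 6 ✓, 118 mod 5 = 3 ✓, 118 mod 4 = 2 ✓.

x ≡ 118 (mod 140).


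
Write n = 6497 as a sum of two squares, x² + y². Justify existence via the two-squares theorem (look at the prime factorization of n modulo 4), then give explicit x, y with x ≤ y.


Step 1: Factor n = 6497 = 73 · 89.
Step 2: Check the mod-4 condition on each prime factor: 73 ≡ 1 (mod 4), exponent 1; 89 ≡ 1 (mod 4), exponent 1.
All primes ≡ 3 (mod 4) appear to even exponent (or don't appear), so by the two-squares theorem n IS expressible as a sum of two squares.
Step 3: Build a representation. Here n = 73 · 89 is a product of primes ≡ 1 (mod 4). Each prime p ≡ 1 (mod 4) is itself a sum of two squares; find a² by testing p − a² for a perfect square:
  73: 73 − 1² = 72, 73 − 2² = 69, 73 − 3² = 64 = 8² ⇒ 73 = 3² + 8².
  89: 89 − 1² = 88, 89 − 2² = 85, 89 − 3² = 80, 89 − 4² = 73, 89 − 5² = 64 = 8² ⇒ 89 = 5² + 8².
  Combine using the Brahmagupta–Fibonacci identity (a² + b²)(c² + d²) = (ac − bd)² + (ad + bc)² = (ac + bd)² + (ad − bc)²:
  73 · 89 = 6497: from (3² + 8²)(5² + 8²), take (3·5 − 8·8, 3·8 + 8·5) = (15 − 64, 24 + 40) = (-49, 64); dropping signs (only squares matter) gives (49, 64); check 49² + 64² = 2401 + 4096 = 6497 ✓.
Step 4: Order so x ≤ y and verify: 49² + 64² = 2401 + 4096 = 6497 = n. ✓

n = 6497 = 49² + 64² (one valid representation with x ≤ y).


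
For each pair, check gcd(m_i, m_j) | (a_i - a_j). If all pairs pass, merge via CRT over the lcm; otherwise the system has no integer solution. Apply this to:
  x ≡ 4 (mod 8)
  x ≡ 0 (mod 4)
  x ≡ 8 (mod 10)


Moduli 8, 4, 10 are not pairwise coprime, so CRT works modulo lcm(m_i) when all pairwise compatibility conditions hold.
Pairwise compatibility: gcd(m_i, m_j) must divide a_i - a_j for every pair.
Merge one congruence at a time:
  Start: x ≡ 4 (mod 8).
  Combine with x ≡ 0 (mod 4): gcd(8, 4) = 4; 0 - 4 = -4, which IS divisible by 4, so compatible.
    Write x = 4 + 8·t and substitute into x ≡ 0 (mod 4): 8·t ≡ 0 − 4 = -4 (mod 4).
    Divide the congruence (and modulus) by g = 4: 2·t ≡ -1 (mod 1).
    Modulo 1 every t works; take t = 0.
    Then x = 4 + 8·0 = 4, valid modulo lcm(8, 4) = 8: x ≡ 4 (mod 8).
  Combine with x ≡ 8 (mod 10): gcd(8, 10) = 2; 8 - 4 = 4, which IS divisible by 2, so compatible.
    Write x = 4 + 8·t and substitute into x ≡ 8 (mod 10): 8·t ≡ 8 − 4 = 4 (mod 10).
    Divide the congruence (and modulus) by g = 2: 4·t ≡ 2 (mod 5).
    The inverse of 4 mod 5 is 4 (since 4·4 = 16 = 3·5 + 1), so t ≡ 4·2 = 8 ≡ 3 (mod 5).
    Then x = 4 + 8·3 = 28, valid modulo lcm(8, 10) = 40: x ≡ 28 (mod 40).
Verify: 28 mod 8 = 4, 28 mod 4 = 0, 28 mod 10 = 8.

x ≡ 28 (mod 40).


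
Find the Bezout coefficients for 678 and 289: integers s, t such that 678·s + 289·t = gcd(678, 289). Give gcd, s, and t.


Euclidean algorithm on (678, 289) — divide until remainder is 0:
  678 = 2 · 289 + 100
  289 = 2 · 100 + 89
  100 = 1 · 89 + 11
  89 = 8 · 11 + 1
  11 = 11 · 1 + 0
gcd(678, 289) = 1.
Track Bezout coefficients alongside the remainders: start with r₀ = 678 = a·1 + b·0 (s = 1, t = 0) and r₁ = 289 = a·0 + b·1 (s = 0, t = 1); each new remainder r_{k+1} = r_{k-1} − q_k·r_k inherits s_{k+1} = s_{k-1} − q_k·s_k, t_{k+1} = t_{k-1} − q_k·t_k, so r_k = a·s_k + b·t_k at every step:
  q = 2: r = 100, s = 1 − 2·0 = 1, t = 0 − 2·1 = -2  (check: 678·1 + 289·(-2) = 100)
  q = 2: r = 89, s = 0 − 2·1 = -2, t = 1 − 2·(-2) = 5  (check: 678·(-2) + 289·5 = 89)
  q = 1: r = 11, s = 1 − 1·(-2) = 3, t = -2 − 1·5 = -7  (check: 678·3 + 289·(-7) = 11)
  q = 8: r = 1, s = -2 − 8·3 = -26, t = 5 − 8·(-7) = 61  (check: 678·(-26) + 289·61 = 1)
The row with r = 1 (the gcd) gives the Bezout coefficients s = -26, t = 61.
Result: 678 · (-26) + 289 · (61) = 1.

gcd(678, 289) = 1; s = -26, t = 61 (check: 678·(-26) + 289·61 = 1).


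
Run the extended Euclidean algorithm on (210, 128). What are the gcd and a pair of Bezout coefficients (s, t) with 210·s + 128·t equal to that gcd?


Euclidean algorithm on (210, 128) — divide until remainder is 0:
  210 = 1 · 128 + 82
  128 = 1 · 82 + 46
  82 = 1 · 46 + 36
  46 = 1 · 36 + 10
  36 = 3 · 10 + 6
  10 = 1 · 6 + 4
  6 = 1 · 4 + 2
  4 = 2 · 2 + 0
gcd(210, 128) = 2.
Track Bezout coefficients alongside the remainders: start with r₀ = 210 = a·1 + b·0 (s = 1, t = 0) and r₁ = 128 = a·0 + b·1 (s = 0, t = 1); each new remainder r_{k+1} = r_{k-1} − q_k·r_k inherits s_{k+1} = s_{k-1} − q_k·s_k, t_{k+1} = t_{k-1} − q_k·t_k, so r_k = a·s_k + b·t_k at every step:
  q = 1: r = 82, s = 1 − 1·0 = 1, t = 0 − 1·1 = -1  (check: 210·1 + 128·(-1) = 82)
  q = 1: r = 46, s = 0 − 1·1 = -1, t = 1 − 1·(-1) = 2  (check: 210·(-1) + 128·2 = 46)
  q = 1: r = 36, s = 1 − 1·(-1) = 2, t = -1 − 1·2 = -3  (check: 210·2 + 128·(-3) = 36)
  q = 1: r = 10, s = -1 − 1·2 = -3, t = 2 − 1·(-3) = 5  (check: 210·(-3) + 128·5 = 10)
  q = 3: r = 6, s = 2 − 3·(-3) = 11, t = -3 − 3·5 = -18  (check: 210·11 + 128·(-18) = 6)
  q = 1: r = 4, s = -3 − 1·11 = -14, t = 5 − 1·(-18) = 23  (check: 210·(-14) + 128·23 = 4)
  q = 1: r = 2, s = 11 − 1·(-14) = 25, t = -18 − 1·23 = -41  (check: 210·25 + 128·(-41) = 2)
The row with r = 2 (the gcd) gives the Bezout coefficients s = 25, t = -41.
Result: 210 · (25) + 128 · (-41) = 2.

gcd(210, 128) = 2; s = 25, t = -41 (check: 210·25 + 128·(-41) = 2).


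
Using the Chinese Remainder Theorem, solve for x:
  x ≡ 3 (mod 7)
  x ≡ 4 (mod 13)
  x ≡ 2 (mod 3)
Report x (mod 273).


Moduli 7, 13, 3 are pairwise coprime; by CRT there is a unique solution modulo M = 7 · 13 · 3 = 273.
Solve pairwise, accumulating the modulus:
  Start with x ≡ 3 (mod 7).
  Combine with x ≡ 4 (mod 13): since gcd(7, 13) = 1, we get a unique residue mod 91.
    Write x = 3 + 7·t and substitute into x ≡ 4 (mod 13): 7·t ≡ 4 − 3 = 1 (mod 13).
    The inverse of 7 mod 13 is 2 (since 7·2 = 14 = 1·13 + 1), so t ≡ 2·1 = 2 ≡ 2 (mod 13).
    Then x = 3 + 7·2 = 17, valid modulo lcm(7, 13) = 91: x ≡ 17 (mod 91).
  Combine with x ≡ 2 (mod 3): since gcd(91, 3) = 1, we get a unique residue mod 273.
    Write x = 17 + 91·t and substitute into x ≡ 2 (mod 3): 91·t ≡ 2 − 17 = -15 (mod 3).
    Reduce coefficients mod 3: 1·t ≡ 0 (mod 3).
    So t ≡ 0 (mod 3).
    Then x = 17 + 91·0 = 17, valid modulo lcm(91, 3) = 273: x ≡ 17 (mod 273).
Verify: 17 mod 7 = 3 ✓, 17 mod 13 = 4 ✓, 17 mod 3 = 2 ✓.

x ≡ 17 (mod 273).


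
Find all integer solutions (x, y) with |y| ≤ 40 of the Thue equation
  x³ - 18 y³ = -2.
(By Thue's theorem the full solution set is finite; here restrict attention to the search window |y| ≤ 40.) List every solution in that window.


The equation is x³ - 18y³ = -2. For fixed y, x³ = 18·y³ − 2, so a solution requires the RHS to be a perfect cube.
Strategy: iterate y from -40 to 40, compute RHS = 18·y³ − 2, and check whether it is a (positive or negative) perfect cube.
Check small values of y:
  y = 0: RHS = -2 is not a perfect cube.
  y = 1: RHS = 16 is not a perfect cube.
  y = -1: RHS = -20 is not a perfect cube.
  y = 2: RHS = 142 is not a perfect cube.
  y = -2: RHS = -146 is not a perfect cube.
  y = 3: RHS = 484 is not a perfect cube.
  y = -3: RHS = -488 is not a perfect cube.
Continuing the search up to |y| = 40 finds no solutions either.
No (x, y) in the scanned range satisfies the equation.

No integer solutions with |y| ≤ 40.
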